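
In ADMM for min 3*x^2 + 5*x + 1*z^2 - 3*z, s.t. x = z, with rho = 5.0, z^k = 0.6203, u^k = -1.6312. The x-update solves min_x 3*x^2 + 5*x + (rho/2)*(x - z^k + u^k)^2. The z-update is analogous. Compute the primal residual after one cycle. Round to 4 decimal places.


ADMM iteration with rho = 5.0, z^k = 0.6203, u^k = -1.6312
Step 1: x-update.
Minimize 3*x^2 + 5*x + (5.0/2)*(x - 0.6203 - 1.6312)^2
FOC: (2*3 + 5.0)*x = -5 + 5.0*(0.6203 + 1.6312)
x^{k+1} = 0.5689
Step 2: z-update.
Minimize 1*z^2 - 3*z + (5.0/2)*(0.5689 - z - 1.6312)^2
FOC: (2*1 + 5.0)*z = 3 + 5.0*(0.5689 - 1.6312)
z^{k+1} = -0.3302
Step 3: u-update.
u^{k+1} = -1.6312 + 0.5689 + 0.3302 = -0.7321
Step 4: Primal residual = |0.5689 + 0.3302| = 0.8991


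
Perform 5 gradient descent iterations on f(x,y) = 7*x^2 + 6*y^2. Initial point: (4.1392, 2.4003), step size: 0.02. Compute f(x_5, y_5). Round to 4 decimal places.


Gradient descent on f(x,y) = 7*x^2 + 6*y^2.
Starting point: (4.1392, 2.4003), alpha = 0.02
Step 1: grad_x = 2*7*4.1392 = 57.9488, grad_y = 2*6*2.4003 = 28.8036
  x_1 = 4.1392 - 0.02*57.9488 = 2.9802
  y_1 = 2.4003 - 0.02*28.8036 = 1.8242
Step 2: grad_x = 2*7*2.9802 = 41.7231, grad_y = 2*6*1.8242 = 21.8907
  x_2 = 2.9802 - 0.02*41.7231 = 2.1458
  y_2 = 1.8242 - 0.02*21.8907 = 1.3864
Step 3: grad_x = 2*7*2.1458 = 30.0407, grad_y = 2*6*1.3864 = 16.637
  x_3 = 2.1458 - 0.02*30.0407 = 1.5449
  y_3 = 1.3864 - 0.02*16.637 = 1.0537
Step 4: grad_x = 2*7*1.5449 = 21.6293, grad_y = 2*6*1.0537 = 12.6441
  x_4 = 1.5449 - 0.02*21.6293 = 1.1124
  y_4 = 1.0537 - 0.02*12.6441 = 0.8008
Step 5: grad_x = 2*7*1.1124 = 15.5731, grad_y = 2*6*0.8008 = 9.6095
  x_5 = 1.1124 - 0.02*15.5731 = 0.8009
  y_5 = 0.8008 - 0.02*9.6095 = 0.6086
f(0.8009, 0.6086) = 7*0.8009^2 + 6*0.6086^2 = 6.7125


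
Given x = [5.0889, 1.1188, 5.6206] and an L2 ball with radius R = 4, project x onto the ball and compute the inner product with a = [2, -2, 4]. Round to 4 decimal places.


Step 1: Compute ||x|| (intermediates to 6 decimals).
||x|| = sqrt(5.0889^2 + 1.1188^2 + 5.6206^2) = 7.664187
Step 2: Project.
Since ||x|| > R, scale = R/||x|| = 4/7.664187 = 0.521908, proj(x) = scale * x
proj(x) = [2.655938, 0.583911, 2.933436]
Step 3: Dot product.
a^T * proj(x) = 2*2.655938 - 2*0.583911 + 4*2.933436 = 15.8778


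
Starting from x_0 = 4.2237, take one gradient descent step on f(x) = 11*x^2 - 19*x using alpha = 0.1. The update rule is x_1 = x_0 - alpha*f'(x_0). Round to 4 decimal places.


We compute the gradient at x_0 and apply the update.
f'(x) = 22*x - 19
f'(4.2237) = 22*4.2237 - 19 = 73.9214
x_1 = 4.2237 - 0.1*73.9214 = -3.1684


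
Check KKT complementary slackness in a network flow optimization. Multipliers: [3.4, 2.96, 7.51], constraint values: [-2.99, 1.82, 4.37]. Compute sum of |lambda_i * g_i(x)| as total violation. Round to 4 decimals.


KKT complementary slackness check:
lambda_1 * g_1 = 3.4 * -2.99 = -10.166
lambda_2 * g_2 = 2.96 * 1.82 = 5.3872
lambda_3 * g_3 = 7.51 * 4.37 = 32.8187
Total violation = 10.166 + 5.3872 + 32.8187 = 48.3719


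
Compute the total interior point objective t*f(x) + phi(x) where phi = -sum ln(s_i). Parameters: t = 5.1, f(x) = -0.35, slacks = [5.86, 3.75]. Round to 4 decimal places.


Step 1: Compute log-barrier.
ln values: [1.7681, 1.3218]
phi = -(1.7681 + 1.3218) = -3.0899
Step 2: Compute augmented objective.
t*f(x) = 5.1*-0.35 = -1.785
Total = -1.785 - 3.0899 = -4.8749


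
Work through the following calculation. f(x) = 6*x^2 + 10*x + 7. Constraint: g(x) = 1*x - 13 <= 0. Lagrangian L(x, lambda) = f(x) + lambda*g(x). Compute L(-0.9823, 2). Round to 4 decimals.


Step 1: Evaluate f(x).
f(-0.9823) = 6*(-0.9823)^2 + 10*(-0.9823) + 7 = 2.9665
Step 2: Evaluate g(x).
g(-0.9823) = 1*-0.9823 - 13 = -13.9823
Step 3: Compute Lagrangian.
L = 2.9665 + 2*-13.9823 = -24.9981


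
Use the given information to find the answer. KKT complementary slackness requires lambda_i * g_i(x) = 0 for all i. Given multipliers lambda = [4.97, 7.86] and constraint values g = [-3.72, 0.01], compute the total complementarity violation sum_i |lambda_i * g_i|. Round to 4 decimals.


KKT complementary slackness check:
lambda_1 * g_1 = 4.97 * -3.72 = -18.4884
lambda_2 * g_2 = 7.86 * 0.01 = 0.0786
Total violation = 18.4884 + 0.0786 = 18.567


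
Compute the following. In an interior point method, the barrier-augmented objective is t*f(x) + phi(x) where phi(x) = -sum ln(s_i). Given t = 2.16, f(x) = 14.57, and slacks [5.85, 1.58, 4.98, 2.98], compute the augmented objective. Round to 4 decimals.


Step 1: Compute log-barrier.
ln values: [1.7664, 0.4574, 1.6054, 1.0919]
phi = -(1.7664 + 0.4574 + 1.6054 + 1.0919) = -4.9212
Step 2: Compute augmented objective.
t*f(x) = 2.16*14.57 = 31.4712
Total = 31.4712 - 4.9212 = 26.55


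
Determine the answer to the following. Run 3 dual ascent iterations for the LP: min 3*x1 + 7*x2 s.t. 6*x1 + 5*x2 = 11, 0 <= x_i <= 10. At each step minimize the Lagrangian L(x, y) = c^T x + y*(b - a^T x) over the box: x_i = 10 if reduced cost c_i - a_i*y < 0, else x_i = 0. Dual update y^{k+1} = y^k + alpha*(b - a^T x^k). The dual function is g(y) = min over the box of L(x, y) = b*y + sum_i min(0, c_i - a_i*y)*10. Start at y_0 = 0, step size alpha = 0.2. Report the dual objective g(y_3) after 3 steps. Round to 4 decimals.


Dual ascent for LP: min 3*x1 + 7*x2, 6*x1 + 5*x2 = 11, 0 <= x_i <= 10
Step 1: y^k = 0.0, reduced costs: (3.0, 7.0)
  x^k = (0.0, 0.0), subgradient = b - a^T x = 11.0
  y^{k+1} = 0.0 + 0.2*11.0 = 2.2
Step 2: y^k = 2.2, reduced costs: (-10.2, -4.0)
  x^k = (10.0, 10.0), subgradient = b - a^T x = -99.0
  y^{k+1} = 2.2 + 0.2*-99.0 = -17.6
Step 3: y^k = -17.6, reduced costs: (108.6, 95.0)
  x^k = (0.0, 0.0), subgradient = b - a^T x = 11.0
  y^{k+1} = -17.6 + 0.2*11.0 = -15.4
Dual objective at y_3 = -15.4: reduced costs (95.4, 84.0), box minimizer x = (0.0, 0.0)
g(y_3) = b*y + (c1 - a1*y)*x1 + (c2 - a2*y)*x2 = 11*(-15.4) + 95.4*0.0 + 84.0*0.0 = -169.4 + 0.0 + 0.0 = -169.4


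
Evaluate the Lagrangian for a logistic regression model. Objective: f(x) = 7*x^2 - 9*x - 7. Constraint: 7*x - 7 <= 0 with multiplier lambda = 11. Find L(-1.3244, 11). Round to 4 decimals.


Step 1: Evaluate f(x).
f(-1.3244) = 7*(-1.3244)^2 - 9*(-1.3244) - 7 = 17.1978
Step 2: Evaluate g(x).
g(-1.3244) = 7*-1.3244 - 7 = -16.2708
Step 3: Compute Lagrangian.
L = 17.1978 + 11*-16.2708 = -161.781


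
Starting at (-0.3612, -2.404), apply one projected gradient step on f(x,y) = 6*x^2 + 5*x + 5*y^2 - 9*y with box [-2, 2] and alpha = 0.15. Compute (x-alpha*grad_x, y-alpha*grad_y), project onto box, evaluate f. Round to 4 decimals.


Step 1: Compute gradient at (-0.3612, -2.404).
grad_x = 2*6*-0.3612 + 5 = 0.6656
grad_y = 2*5*-2.404 - 9 = -33.04
Step 2: Gradient step.
x_raw = -0.3612 - 0.15*0.6656 = -0.461
y_raw = -2.404 - 0.15*-33.04 = 2.552
Step 3: Project onto [-2, 2].
x_proj = clip(-0.461) = -0.461
y_proj = clip(2.552) = 2.0
Step 4: Evaluate f.
f(-0.461, 2.0) = 0.9701


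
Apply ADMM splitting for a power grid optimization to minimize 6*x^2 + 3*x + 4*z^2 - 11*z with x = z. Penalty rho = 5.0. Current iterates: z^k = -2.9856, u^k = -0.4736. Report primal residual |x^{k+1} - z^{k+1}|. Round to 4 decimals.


ADMM iteration with rho = 5.0, z^k = -2.9856, u^k = -0.4736
Step 1: x-update.
Minimize 6*x^2 + 3*x + (5.0/2)*(x + 2.9856 - 0.4736)^2
FOC: (2*6 + 5.0)*x = -3 + 5.0*(-2.9856 + 0.4736)
x^{k+1} = -0.9153
Step 2: z-update.
Minimize 4*z^2 - 11*z + (5.0/2)*(-0.9153 - z - 0.4736)^2
FOC: (2*4 + 5.0)*z = 11 + 5.0*(-0.9153 - 0.4736)
z^{k+1} = 0.312
Step 3: u-update.
u^{k+1} = -0.4736 - 0.9153 - 0.312 = -1.7009
Step 4: Primal residual = |-0.9153 - 0.312| = 1.2273


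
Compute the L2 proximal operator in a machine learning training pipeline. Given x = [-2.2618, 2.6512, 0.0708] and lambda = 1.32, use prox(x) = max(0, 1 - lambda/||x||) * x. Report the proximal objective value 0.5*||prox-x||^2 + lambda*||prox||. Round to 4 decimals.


Step 1: Compute ||x||.
||x|| = 3.4856
Step 2: Compute scaling factor.
scale = max(0, 1 - 1.32/3.4856) = 0.6213
Step 3: prox(x) = [-1.4053, 1.6472, 0.044]
||prox(x)|| = 2.1656
Step 4: Proximal objective.
0.5*||prox-x||^2 = 0.8712
lambda*||prox|| = 2.8586
Total = 3.7298


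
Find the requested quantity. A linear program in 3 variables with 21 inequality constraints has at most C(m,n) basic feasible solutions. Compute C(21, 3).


Each vertex corresponds to some choice of n active constraints out of m, so the number of vertices is at most C(m, n) = m! / (n!(m-n)!).
m = 21, n = 3
Numerator: 21 * 20 * 19
Denominator: 3! = 6
C(21, 3) = 1330


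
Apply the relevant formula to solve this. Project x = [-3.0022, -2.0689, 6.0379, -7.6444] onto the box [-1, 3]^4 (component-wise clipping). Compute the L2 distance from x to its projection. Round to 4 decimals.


Project each component onto [-1, 3].
clip(-3.0022) = -1.0, clip(-2.0689) = -1.0, clip(6.0379) = 3.0, clip(-7.6444) = -1.0
Projection = [-1.0, -1.0, 3.0, -1.0]
Squared diffs: [4.0088, 1.1425, 9.2288, 44.1481]
Distance = sqrt(58.5282) = 7.6504


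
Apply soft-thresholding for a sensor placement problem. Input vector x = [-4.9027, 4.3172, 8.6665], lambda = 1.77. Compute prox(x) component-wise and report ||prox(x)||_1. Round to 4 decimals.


Soft-thresholding with lambda = 1.77:
prox(-4.9027) = sign(-4.9027)*max(|-4.9027| - 1.77, 0) = -3.1327
prox(4.3172) = sign(4.3172)*max(|4.3172| - 1.77, 0) = 2.5472
prox(8.6665) = sign(8.6665)*max(|8.6665| - 1.77, 0) = 6.8965
prox(x) = [-3.1327, 2.5472, 6.8965]
||prox(x)||_1 = 3.1327 + 2.5472 + 6.8965 = 12.5764


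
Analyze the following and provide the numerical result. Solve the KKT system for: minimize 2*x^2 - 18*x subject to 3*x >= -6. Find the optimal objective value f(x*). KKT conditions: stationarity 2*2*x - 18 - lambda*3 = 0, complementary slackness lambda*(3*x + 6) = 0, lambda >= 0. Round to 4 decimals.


Step 1: Try lambda = 0 (constraint inactive).
Stationarity: 2*2*x - 18 = 0
x* = 18/(2*2) = 4.5
Check constraint: 3*4.5 = 13.5 >= -6 -- satisfied.
Step 2: Compute optimal value.
f(x*) = 2*4.5^2 - 18*4.5 = -40.5


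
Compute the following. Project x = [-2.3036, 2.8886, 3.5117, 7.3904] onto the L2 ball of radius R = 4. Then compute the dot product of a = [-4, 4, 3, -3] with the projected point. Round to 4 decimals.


Step 1: Compute ||x|| (intermediates to 6 decimals).
||x|| = sqrt((-2.3036)^2 + 2.8886^2 + 3.5117^2 + 7.3904^2) = 8.977785
Step 2: Project.
Since ||x|| > R, scale = R/||x|| = 4/8.977785 = 0.445544, proj(x) = scale * x
proj(x) = [-1.026355, 1.286998, 1.564617, 3.292748]
Step 3: Dot product.
a^T * proj(x) = -4*(-1.026355) + 4*1.286998 + 3*1.564617 - 3*3.292748 = 4.069


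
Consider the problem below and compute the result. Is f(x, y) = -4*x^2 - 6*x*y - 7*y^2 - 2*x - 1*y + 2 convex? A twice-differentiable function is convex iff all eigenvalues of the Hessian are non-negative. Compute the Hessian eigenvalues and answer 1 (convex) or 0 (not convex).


The Hessian of f(x,y) = -4*x^2 - 6*x*y - 7*y^2 - 2*x - 1*y + 2 is:
H = [[-8, -6], [-6, -14]]
Trace = -8 - 14 = -22
Determinant = -8*-14 - (-6)^2 = 76
Discriminant = (-22)^2 - 4*76 = 180.0
Eigenvalues: lambda_1 = -17.7082, lambda_2 = -4.2918
The function is not convex.

0


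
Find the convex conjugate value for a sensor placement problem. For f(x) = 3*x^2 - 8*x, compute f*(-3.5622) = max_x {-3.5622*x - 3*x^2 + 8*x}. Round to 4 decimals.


f*(y) = sup_x {y*x - a*x^2 - b*x} = sup_x {(y-b)*x - a*x^2}
FOC: (y - b) - 2a*x = 0 => x* = (y - b)/(2a)
x* = (-3.5622 + 8)/(2*3) = 0.7396
f*(-3.5622) = (y-b)^2/(4a) = (-3.5622 + 8)^2/(4*3)
= 19.6941/12 = 1.6412


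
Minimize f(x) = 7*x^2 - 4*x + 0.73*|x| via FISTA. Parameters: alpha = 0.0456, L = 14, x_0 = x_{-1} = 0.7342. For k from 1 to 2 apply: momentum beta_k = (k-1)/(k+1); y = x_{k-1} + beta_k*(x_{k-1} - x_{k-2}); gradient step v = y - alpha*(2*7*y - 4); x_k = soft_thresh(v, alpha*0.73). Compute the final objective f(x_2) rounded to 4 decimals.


FISTA on f(x) = 7*x^2 - 4*x + 0.73*|x|
L = 14, alpha = 0.0456
Iteration 1: beta = 0.0, y = 0.7342 + 0.0*(0.7342 - 0.7342) = 0.7342
  grad(y) = 6.2788, v = y - alpha*grad = 0.4479
  prox(v) = soft_thresh(0.4479, 0.0333) = 0.4146
Iteration 2: beta = 0.3333, y = 0.4146 + 0.3333*(0.4146 - 0.7342) = 0.3081
  grad(y) = 0.3129, v = y - alpha*grad = 0.2938
  prox(v) = soft_thresh(0.2938, 0.0333) = 0.2605
f(x_2) = 7*0.2605^2 - 4*0.2605 + 0.73*|0.2605| = -0.3768


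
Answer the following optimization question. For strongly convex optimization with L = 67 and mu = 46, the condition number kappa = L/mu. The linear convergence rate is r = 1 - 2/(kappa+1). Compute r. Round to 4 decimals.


Step 1: Compute the condition number.
kappa = L/mu = 67/46 = 1.4565
Step 2: Compute the convergence rate.
r = 1 - 2/(kappa + 1) = 1 - 2*mu/(L + mu) = (L - mu)/(L + mu) = 21/113 = 0.1858


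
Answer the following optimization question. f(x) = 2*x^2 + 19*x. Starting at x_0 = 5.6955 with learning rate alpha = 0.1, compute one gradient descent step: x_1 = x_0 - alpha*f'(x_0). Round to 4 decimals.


We compute the gradient at x_0 and apply the update.
f'(x) = 4*x + 19
f'(5.6955) = 4*5.6955 + 19 = 41.782
x_1 = 5.6955 - 0.1*41.782 = 1.5173


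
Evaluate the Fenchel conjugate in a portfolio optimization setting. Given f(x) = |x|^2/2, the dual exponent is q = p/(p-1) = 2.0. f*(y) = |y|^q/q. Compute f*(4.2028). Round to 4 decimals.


The conjugate exponent q satisfies 1/p + 1/q = 1.
p = 2, so q = 2/(2 - 1) = 2.0
|y|^q = 4.2028^2.0 = 17.6635
f*(4.2028) = 17.6635 / 2.0 = 8.8318


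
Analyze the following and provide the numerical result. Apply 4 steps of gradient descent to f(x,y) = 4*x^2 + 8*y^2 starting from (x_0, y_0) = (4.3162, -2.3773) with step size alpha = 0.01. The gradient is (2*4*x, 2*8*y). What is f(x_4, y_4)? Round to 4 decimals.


Gradient descent on f(x,y) = 4*x^2 + 8*y^2.
Starting point: (4.3162, -2.3773), alpha = 0.01
Step 1: grad_x = 2*4*4.3162 = 34.5296, grad_y = 2*8*-2.3773 = -38.0368
  x_1 = 4.3162 - 0.01*34.5296 = 3.9709
  y_1 = -2.3773 - 0.01*-38.0368 = -1.9969
Step 2: grad_x = 2*4*3.9709 = 31.7672, grad_y = 2*8*-1.9969 = -31.9509
  x_2 = 3.9709 - 0.01*31.7672 = 3.6532
  y_2 = -1.9969 - 0.01*-31.9509 = -1.6774
Step 3: grad_x = 2*4*3.6532 = 29.2259, grad_y = 2*8*-1.6774 = -26.8388
  x_3 = 3.6532 - 0.01*29.2259 = 3.361
  y_3 = -1.6774 - 0.01*-26.8388 = -1.409
Step 4: grad_x = 2*4*3.361 = 26.8878, grad_y = 2*8*-1.409 = -22.5446
  x_4 = 3.361 - 0.01*26.8878 = 3.0921
  y_4 = -1.409 - 0.01*-22.5446 = -1.1836
f(3.0921, -1.1836) = 4*3.0921^2 + 8*(-1.1836)^2 = 49.4513


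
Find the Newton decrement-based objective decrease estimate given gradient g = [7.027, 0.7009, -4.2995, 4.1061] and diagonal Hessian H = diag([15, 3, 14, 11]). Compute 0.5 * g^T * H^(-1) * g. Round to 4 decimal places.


Step 1: H is diagonal, so H^(-1) * g = [0.4685, 0.2336, -0.3071, 0.3733].
Step 2: g^T H^(-1) g = sum_i g_i^2 / H_ii
  = (7.027)^2/15 + (0.7009)^2/3 + (-4.2995)^2/14 + (4.1061)^2/11
  = 3.2919 + 0.1638 + 1.3204 + 1.5327 = 6.3088
Step 3: Objective decrease = 0.5 * g^T H^(-1) g = 3.1544


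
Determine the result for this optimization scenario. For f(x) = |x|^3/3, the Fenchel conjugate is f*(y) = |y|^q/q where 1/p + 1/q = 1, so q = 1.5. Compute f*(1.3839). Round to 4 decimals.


The conjugate exponent q satisfies 1/p + 1/q = 1.
p = 3, so q = 3/(3 - 1) = 1.5
|y|^q = 1.3839^1.5 = 1.628
f*(1.3839) = 1.628 / 1.5 = 1.0853


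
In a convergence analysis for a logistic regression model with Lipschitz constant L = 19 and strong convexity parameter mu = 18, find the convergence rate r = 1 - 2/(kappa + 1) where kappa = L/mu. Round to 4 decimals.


Step 1: Compute the condition number.
kappa = L/mu = 19/18 = 1.0556
Step 2: Compute the convergence rate.
r = 1 - 2/(kappa + 1) = 1 - 2*mu/(L + mu) = (L - mu)/(L + mu) = 1/37 = 0.027


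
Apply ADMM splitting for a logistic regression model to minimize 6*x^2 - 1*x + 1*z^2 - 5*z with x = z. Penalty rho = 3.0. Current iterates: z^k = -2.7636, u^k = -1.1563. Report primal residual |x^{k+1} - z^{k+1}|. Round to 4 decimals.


ADMM iteration with rho = 3.0, z^k = -2.7636, u^k = -1.1563
Step 1: x-update.
Minimize 6*x^2 - 1*x + (3.0/2)*(x + 2.7636 - 1.1563)^2
FOC: (2*6 + 3.0)*x = 1 + 3.0*(-2.7636 + 1.1563)
x^{k+1} = -0.2548
Step 2: z-update.
Minimize 1*z^2 - 5*z + (3.0/2)*(-0.2548 - z - 1.1563)^2
FOC: (2*1 + 3.0)*z = 5 + 3.0*(-0.2548 - 1.1563)
z^{k+1} = 0.1533
Step 3: u-update.
u^{k+1} = -1.1563 - 0.2548 - 0.1533 = -1.5644
Step 4: Primal residual = |-0.2548 - 0.1533| = 0.4081


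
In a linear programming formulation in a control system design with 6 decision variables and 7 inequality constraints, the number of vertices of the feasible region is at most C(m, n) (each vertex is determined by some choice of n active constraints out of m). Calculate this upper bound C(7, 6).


Each vertex corresponds to some choice of n active constraints out of m, so the number of vertices is at most C(m, n) = m! / (n!(m-n)!).
m = 7, n = 6
Numerator: 7 * 6 * 5 * 4 * 3 * 2
Denominator: 6! = 720
C(7, 6) = 7


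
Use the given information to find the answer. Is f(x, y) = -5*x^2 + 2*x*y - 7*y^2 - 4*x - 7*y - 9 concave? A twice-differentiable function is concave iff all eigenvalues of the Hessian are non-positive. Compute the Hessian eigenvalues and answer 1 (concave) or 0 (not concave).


The Hessian of f(x,y) = -5*x^2 + 2*x*y - 7*y^2 - 4*x - 7*y - 9 is:
H = [[-10, 2], [2, -14]]
Trace = -10 - 14 = -24
Determinant = -10*-14 - (2)^2 = 136
Discriminant = (-24)^2 - 4*136 = 32.0
Eigenvalues: lambda_1 = -14.8284, lambda_2 = -9.1716
The function is concave.

1


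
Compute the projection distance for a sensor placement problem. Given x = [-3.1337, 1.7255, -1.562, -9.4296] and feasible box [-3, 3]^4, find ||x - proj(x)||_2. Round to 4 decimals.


Project each component onto [-3, 3].
clip(-3.1337) = -3.0, clip(1.7255) = 1.7255, clip(-1.562) = -1.562, clip(-9.4296) = -3.0
Projection = [-3.0, 1.7255, -1.562, -3.0]
Squared diffs: [0.0179, 0.0, 0.0, 41.3398]
Distance = sqrt(41.3577) = 6.431


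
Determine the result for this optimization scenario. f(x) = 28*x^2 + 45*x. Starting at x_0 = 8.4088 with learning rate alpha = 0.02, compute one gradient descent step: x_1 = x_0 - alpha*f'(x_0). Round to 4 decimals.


We compute the gradient at x_0 and apply the update.
f'(x) = 56*x + 45
f'(8.4088) = 56*8.4088 + 45 = 515.8928
x_1 = 8.4088 - 0.02*515.8928 = -1.9091


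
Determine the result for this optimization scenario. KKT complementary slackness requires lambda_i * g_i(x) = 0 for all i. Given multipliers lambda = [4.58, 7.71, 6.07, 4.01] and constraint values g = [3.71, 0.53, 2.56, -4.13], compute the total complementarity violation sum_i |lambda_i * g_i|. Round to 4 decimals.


KKT complementary slackness check:
lambda_1 * g_1 = 4.58 * 3.71 = 16.9918
lambda_2 * g_2 = 7.71 * 0.53 = 4.0863
lambda_3 * g_3 = 6.07 * 2.56 = 15.5392
lambda_4 * g_4 = 4.01 * -4.13 = -16.5613
Total violation = 16.9918 + 4.0863 + 15.5392 + 16.5613 = 53.1786


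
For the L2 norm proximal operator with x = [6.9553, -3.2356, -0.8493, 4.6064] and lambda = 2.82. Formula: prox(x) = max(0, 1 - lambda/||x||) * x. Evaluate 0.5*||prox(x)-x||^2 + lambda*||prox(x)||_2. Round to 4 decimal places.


Step 1: Compute ||x||.
||x|| = 8.9881
Step 2: Compute scaling factor.
scale = max(0, 1 - 2.82/8.9881) = 0.6863
Step 3: prox(x) = [4.7731, -2.2204, -0.5828, 3.1611]
||prox(x)|| = 6.1681
Step 4: Proximal objective.
0.5*||prox-x||^2 = 3.9762
lambda*||prox|| = 17.394
Total = 21.3702


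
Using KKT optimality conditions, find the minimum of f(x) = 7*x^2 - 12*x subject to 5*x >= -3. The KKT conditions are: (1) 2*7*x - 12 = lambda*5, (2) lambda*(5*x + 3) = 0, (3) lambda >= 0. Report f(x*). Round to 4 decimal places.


Step 1: Try lambda = 0 (constraint inactive).
Stationarity: 2*7*x - 12 = 0
x* = 12/(2*7) = 6/7 = 0.8571 (rounded; the exact value 6/7 is used below)
Check constraint: 5*0.8571 = 4.2855 >= -3 -- satisfied.
Step 2: Compute optimal value.
f(x*) = 7*(6/7)^2 - 12*(6/7) = -5.1429


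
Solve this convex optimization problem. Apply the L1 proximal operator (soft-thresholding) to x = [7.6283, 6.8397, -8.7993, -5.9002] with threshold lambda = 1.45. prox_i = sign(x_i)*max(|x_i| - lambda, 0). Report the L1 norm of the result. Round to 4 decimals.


Soft-thresholding with lambda = 1.45:
prox(7.6283) = sign(7.6283)*max(|7.6283| - 1.45, 0) = 6.1783
prox(6.8397) = sign(6.8397)*max(|6.8397| - 1.45, 0) = 5.3897
prox(-8.7993) = sign(-8.7993)*max(|-8.7993| - 1.45, 0) = -7.3493
prox(-5.9002) = sign(-5.9002)*max(|-5.9002| - 1.45, 0) = -4.4502
prox(x) = [6.1783, 5.3897, -7.3493, -4.4502]
||prox(x)||_1 = 6.1783 + 5.3897 + 7.3493 + 4.4502 = 23.3675


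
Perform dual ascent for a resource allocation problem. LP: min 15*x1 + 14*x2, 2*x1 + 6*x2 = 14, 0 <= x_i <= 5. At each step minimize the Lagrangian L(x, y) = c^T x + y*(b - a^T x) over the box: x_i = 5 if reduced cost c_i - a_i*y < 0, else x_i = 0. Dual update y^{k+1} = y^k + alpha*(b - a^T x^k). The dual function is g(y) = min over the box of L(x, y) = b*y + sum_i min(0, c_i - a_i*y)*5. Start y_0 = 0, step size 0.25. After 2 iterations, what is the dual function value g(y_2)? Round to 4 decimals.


Dual ascent for LP: min 15*x1 + 14*x2, 2*x1 + 6*x2 = 14, 0 <= x_i <= 5
Step 1: y^k = 0.0, reduced costs: (15.0, 14.0)
  x^k = (0.0, 0.0), subgradient = b - a^T x = 14.0
  y^{k+1} = 0.0 + 0.25*14.0 = 3.5
Step 2: y^k = 3.5, reduced costs: (8.0, -7.0)
  x^k = (0.0, 5.0), subgradient = b - a^T x = -16.0
  y^{k+1} = 3.5 + 0.25*-16.0 = -0.5
Dual objective at y_2 = -0.5: reduced costs (16.0, 17.0), box minimizer x = (0.0, 0.0)
g(y_2) = b*y + (c1 - a1*y)*x1 + (c2 - a2*y)*x2 = 14*(-0.5) + 16.0*0.0 + 17.0*0.0 = -7.0 + 0.0 + 0.0 = -7.0


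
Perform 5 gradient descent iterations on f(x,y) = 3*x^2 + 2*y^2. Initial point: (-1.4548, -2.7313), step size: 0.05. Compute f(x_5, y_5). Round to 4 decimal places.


Gradient descent on f(x,y) = 3*x^2 + 2*y^2.
Starting point: (-1.4548, -2.7313), alpha = 0.05
Step 1: grad_x = 2*3*-1.4548 = -8.7288, grad_y = 2*2*-2.7313 = -10.9252
  x_1 = -1.4548 - 0.05*-8.7288 = -1.0184
  y_1 = -2.7313 - 0.05*-10.9252 = -2.185
Step 2: grad_x = 2*3*-1.0184 = -6.1102, grad_y = 2*2*-2.185 = -8.7402
  x_2 = -1.0184 - 0.05*-6.1102 = -0.7129
  y_2 = -2.185 - 0.05*-8.7402 = -1.748
Step 3: grad_x = 2*3*-0.7129 = -4.2771, grad_y = 2*2*-1.748 = -6.9921
  x_3 = -0.7129 - 0.05*-4.2771 = -0.499
  y_3 = -1.748 - 0.05*-6.9921 = -1.3984
Step 4: grad_x = 2*3*-0.499 = -2.994, grad_y = 2*2*-1.3984 = -5.5937
  x_4 = -0.499 - 0.05*-2.994 = -0.3493
  y_4 = -1.3984 - 0.05*-5.5937 = -1.1187
Step 5: grad_x = 2*3*-0.3493 = -2.0958, grad_y = 2*2*-1.1187 = -4.475
  x_5 = -0.3493 - 0.05*-2.0958 = -0.2445
  y_5 = -1.1187 - 0.05*-4.475 = -0.895
f(-0.2445, -0.895) = 3*(-0.2445)^2 + 2*(-0.895)^2 = 1.7814


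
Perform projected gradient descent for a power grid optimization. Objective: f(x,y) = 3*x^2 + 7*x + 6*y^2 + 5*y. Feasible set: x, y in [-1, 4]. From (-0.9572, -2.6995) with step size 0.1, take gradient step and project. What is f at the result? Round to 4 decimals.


Step 1: Compute gradient at (-0.9572, -2.6995).
grad_x = 2*3*-0.9572 + 7 = 1.2568
grad_y = 2*6*-2.6995 + 5 = -27.394
Step 2: Gradient step.
x_raw = -0.9572 - 0.1*1.2568 = -1.0829
y_raw = -2.6995 - 0.1*-27.394 = 0.0399
Step 3: Project onto [-1, 4].
x_proj = clip(-1.0829) = -1.0
y_proj = clip(0.0399) = 0.0399
Step 4: Evaluate f.
f(-1.0, 0.0399) = -3.7909


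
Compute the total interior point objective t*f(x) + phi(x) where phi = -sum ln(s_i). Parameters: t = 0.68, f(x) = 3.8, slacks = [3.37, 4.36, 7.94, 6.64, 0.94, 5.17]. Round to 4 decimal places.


Step 1: Compute log-barrier.
ln values: [1.2149, 1.4725, 2.0719, 1.8931, -0.0619, 1.6429]
phi = -(1.2149 + 1.4725 + 2.0719 + 1.8931 - 0.0619 + 1.6429) = -8.2334
Step 2: Compute augmented objective.
t*f(x) = 0.68*3.8 = 2.584
Total = 2.584 - 8.2334 = -5.6494


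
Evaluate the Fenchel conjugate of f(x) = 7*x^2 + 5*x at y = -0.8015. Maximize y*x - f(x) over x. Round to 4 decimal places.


f*(y) = sup_x {y*x - a*x^2 - b*x} = sup_x {(y-b)*x - a*x^2}
FOC: (y - b) - 2a*x = 0 => x* = (y - b)/(2a)
x* = (-0.8015 - 5)/(2*7) = -0.4144
f*(-0.8015) = (y-b)^2/(4a) = (-0.8015 - 5)^2/(4*7)
= 33.6574/28 = 1.2021


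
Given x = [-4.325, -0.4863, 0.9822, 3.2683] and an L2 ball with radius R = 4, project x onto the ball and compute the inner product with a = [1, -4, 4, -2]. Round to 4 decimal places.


Step 1: Compute ||x|| (intermediates to 6 decimals).
||x|| = sqrt((-4.325)^2 + (-0.4863)^2 + 0.9822^2 + 3.2683^2) = 5.530697
Step 2: Project.
Since ||x|| > R, scale = R/||x|| = 4/5.530697 = 0.723236, proj(x) = scale * x
proj(x) = [-3.127996, -0.35171, 0.710362, 2.363752]
Step 3: Dot product.
a^T * proj(x) = 1*(-3.127996) - 4*(-0.35171) + 4*0.710362 - 2*2.363752 = -3.6072


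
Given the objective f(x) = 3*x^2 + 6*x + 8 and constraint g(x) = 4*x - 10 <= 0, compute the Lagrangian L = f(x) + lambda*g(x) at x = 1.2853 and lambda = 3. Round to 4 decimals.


Step 1: Evaluate f(x).
f(1.2853) = 3*1.2853^2 + 6*1.2853 + 8 = 20.6678
Step 2: Evaluate g(x).
g(1.2853) = 4*1.2853 - 10 = -4.8588
Step 3: Compute Lagrangian.
L = 20.6678 + 3*-4.8588 = 6.0914


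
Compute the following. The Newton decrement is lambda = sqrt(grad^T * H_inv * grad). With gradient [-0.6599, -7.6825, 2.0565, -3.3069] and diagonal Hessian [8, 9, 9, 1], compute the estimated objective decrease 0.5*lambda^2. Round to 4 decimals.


Step 1: H is diagonal, so H^(-1) * g = [-0.0825, -0.8536, 0.2285, -3.3069].
Step 2: g^T H^(-1) g = sum_i g_i^2 / H_ii
  = (-0.6599)^2/8 + (-7.6825)^2/9 + (2.0565)^2/9 + (-3.3069)^2/1
  = 0.0544 + 6.5579 + 0.4699 + 10.9356 = 18.0178
Step 3: Objective decrease = 0.5 * g^T H^(-1) g = 9.0089


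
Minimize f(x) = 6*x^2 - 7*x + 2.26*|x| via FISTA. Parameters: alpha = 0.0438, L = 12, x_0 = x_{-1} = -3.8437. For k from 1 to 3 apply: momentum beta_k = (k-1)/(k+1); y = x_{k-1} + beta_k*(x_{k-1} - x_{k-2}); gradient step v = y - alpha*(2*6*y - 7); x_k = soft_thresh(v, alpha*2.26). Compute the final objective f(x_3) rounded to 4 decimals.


FISTA on f(x) = 6*x^2 - 7*x + 2.26*|x|
L = 12, alpha = 0.0438
Iteration 1: beta = 0.0, y = -3.8437 + 0.0*(-3.8437 + 3.8437) = -3.8437
  grad(y) = -53.1244, v = y - alpha*grad = -1.5169
  prox(v) = soft_thresh(-1.5169, 0.099) = -1.4179
Iteration 2: beta = 0.3333, y = -1.4179 + 0.3333*(-1.4179 + 3.8437) = -0.6093
  grad(y) = -14.311, v = y - alpha*grad = 0.0176
  prox(v) = soft_thresh(0.0176, 0.099) = 0.0
Iteration 3: beta = 0.5, y = 0.0 + 0.5*(0.0 + 1.4179) = 0.7089
  grad(y) = 1.5072, v = y - alpha*grad = 0.6429
  prox(v) = soft_thresh(0.6429, 0.099) = 0.5439
f(x_3) = 6*0.5439^2 - 7*0.5439 + 2.26*|0.5439| = -0.8031


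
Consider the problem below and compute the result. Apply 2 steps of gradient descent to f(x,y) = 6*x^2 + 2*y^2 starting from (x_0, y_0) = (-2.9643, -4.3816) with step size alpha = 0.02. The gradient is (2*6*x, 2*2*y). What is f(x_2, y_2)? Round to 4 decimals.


Gradient descent on f(x,y) = 6*x^2 + 2*y^2.
Starting point: (-2.9643, -4.3816), alpha = 0.02
Step 1: grad_x = 2*6*-2.9643 = -35.5716, grad_y = 2*2*-4.3816 = -17.5264
  x_1 = -2.9643 - 0.02*-35.5716 = -2.2529
  y_1 = -4.3816 - 0.02*-17.5264 = -4.0311
Step 2: grad_x = 2*6*-2.2529 = -27.0344, grad_y = 2*2*-4.0311 = -16.1243
  x_2 = -2.2529 - 0.02*-27.0344 = -1.7122
  y_2 = -4.0311 - 0.02*-16.1243 = -3.7086
f(-1.7122, -3.7086) = 6*(-1.7122)^2 + 2*(-3.7086)^2 = 45.0966


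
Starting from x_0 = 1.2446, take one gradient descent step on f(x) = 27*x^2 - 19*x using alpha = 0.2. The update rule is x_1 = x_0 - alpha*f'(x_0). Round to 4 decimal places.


We compute the gradient at x_0 and apply the update.
f'(x) = 54*x - 19
f'(1.2446) = 54*1.2446 - 19 = 48.2084
x_1 = 1.2446 - 0.2*48.2084 = -8.3971


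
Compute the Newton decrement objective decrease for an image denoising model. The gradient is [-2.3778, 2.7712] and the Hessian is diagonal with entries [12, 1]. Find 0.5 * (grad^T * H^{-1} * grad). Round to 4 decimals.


Step 1: H is diagonal, so H^(-1) * g = [-0.1982, 2.7712].
Step 2: g^T H^(-1) g = sum_i g_i^2 / H_ii
  = (-2.3778)^2/12 + (2.7712)^2/1
  = 0.4712 + 7.6795 = 8.1507
Step 3: Objective decrease = 0.5 * g^T H^(-1) g = 4.0754


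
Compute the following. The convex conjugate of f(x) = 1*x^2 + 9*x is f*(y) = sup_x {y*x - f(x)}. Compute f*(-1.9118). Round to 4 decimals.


f*(y) = sup_x {y*x - a*x^2 - b*x} = sup_x {(y-b)*x - a*x^2}
FOC: (y - b) - 2a*x = 0 => x* = (y - b)/(2a)
x* = (-1.9118 - 9)/(2*1) = -5.4559
f*(-1.9118) = (y-b)^2/(4a) = (-1.9118 - 9)^2/(4*1)
= 119.0674/4 = 29.7668


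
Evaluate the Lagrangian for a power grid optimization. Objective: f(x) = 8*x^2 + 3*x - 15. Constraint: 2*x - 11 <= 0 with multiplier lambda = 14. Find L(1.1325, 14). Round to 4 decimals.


Step 1: Evaluate f(x).
f(1.1325) = 8*1.1325^2 + 3*1.1325 - 15 = -1.3421
Step 2: Evaluate g(x).
g(1.1325) = 2*1.1325 - 11 = -8.735
Step 3: Compute Lagrangian.
L = -1.3421 + 14*-8.735 = -123.6321


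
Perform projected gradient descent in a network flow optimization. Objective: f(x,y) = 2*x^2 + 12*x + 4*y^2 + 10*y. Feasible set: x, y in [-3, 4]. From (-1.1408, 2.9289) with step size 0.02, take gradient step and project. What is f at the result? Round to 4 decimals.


Step 1: Compute gradient at (-1.1408, 2.9289).
grad_x = 2*2*-1.1408 + 12 = 7.4368
grad_y = 2*4*2.9289 + 10 = 33.4312
Step 2: Gradient step.
x_raw = -1.1408 - 0.02*7.4368 = -1.2895
y_raw = 2.9289 - 0.02*33.4312 = 2.2603
Step 3: Project onto [-3, 4].
x_proj = clip(-1.2895) = -1.2895
y_proj = clip(2.2603) = 2.2603
Step 4: Evaluate f.
f(-1.2895, 2.2603) = 30.8895


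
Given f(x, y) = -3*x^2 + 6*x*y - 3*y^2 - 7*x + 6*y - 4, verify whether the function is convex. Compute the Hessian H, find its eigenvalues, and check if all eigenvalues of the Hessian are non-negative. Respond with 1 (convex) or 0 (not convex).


The Hessian of f(x,y) = -3*x^2 + 6*x*y - 3*y^2 - 7*x + 6*y - 4 is:
H = [[-6, 6], [6, -6]]
Trace = -6 - 6 = -12
Determinant = -6*-6 - (6)^2 = 0
Discriminant = (-12)^2 - 4*0 = 144.0
Eigenvalues: lambda_1 = -12.0, lambda_2 = 0.0
The function is not convex.

0


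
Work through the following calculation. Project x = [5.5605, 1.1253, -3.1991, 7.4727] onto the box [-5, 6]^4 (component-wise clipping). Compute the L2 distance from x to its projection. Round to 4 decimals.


Project each component onto [-5, 6].
clip(5.5605) = 5.5605, clip(1.1253) = 1.1253, clip(-3.1991) = -3.1991, clip(7.4727) = 6.0
Projection = [5.5605, 1.1253, -3.1991, 6.0]
Squared diffs: [0.0, 0.0, 0.0, 2.1688]
Distance = sqrt(2.1688) = 1.4727


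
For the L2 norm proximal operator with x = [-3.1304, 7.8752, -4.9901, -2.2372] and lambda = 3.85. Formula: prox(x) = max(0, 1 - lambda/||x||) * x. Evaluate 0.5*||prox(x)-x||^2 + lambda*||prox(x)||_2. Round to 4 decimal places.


Step 1: Compute ||x||.
||x|| = 10.0858
Step 2: Compute scaling factor.
scale = max(0, 1 - 3.85/10.0858) = 0.6183
Step 3: prox(x) = [-1.9355, 4.8691, -3.0853, -1.3832]
||prox(x)|| = 6.2358
Step 4: Proximal objective.
0.5*||prox-x||^2 = 7.4113
lambda*||prox|| = 24.0078
Total = 31.4193


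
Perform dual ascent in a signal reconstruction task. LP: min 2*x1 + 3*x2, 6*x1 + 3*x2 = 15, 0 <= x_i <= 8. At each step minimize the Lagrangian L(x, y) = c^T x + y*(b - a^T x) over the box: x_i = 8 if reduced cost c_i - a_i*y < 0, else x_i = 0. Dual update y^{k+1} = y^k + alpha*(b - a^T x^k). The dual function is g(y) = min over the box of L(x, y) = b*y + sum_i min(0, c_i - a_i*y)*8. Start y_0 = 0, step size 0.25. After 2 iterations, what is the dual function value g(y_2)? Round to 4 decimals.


Dual ascent for LP: min 2*x1 + 3*x2, 6*x1 + 3*x2 = 15, 0 <= x_i <= 8
Step 1: y^k = 0.0, reduced costs: (2.0, 3.0)
  x^k = (0.0, 0.0), subgradient = b - a^T x = 15.0
  y^{k+1} = 0.0 + 0.25*15.0 = 3.75
Step 2: y^k = 3.75, reduced costs: (-20.5, -8.25)
  x^k = (8.0, 8.0), subgradient = b - a^T x = -57.0
  y^{k+1} = 3.75 + 0.25*-57.0 = -10.5
Dual objective at y_2 = -10.5: reduced costs (65.0, 34.5), box minimizer x = (0.0, 0.0)
g(y_2) = b*y + (c1 - a1*y)*x1 + (c2 - a2*y)*x2 = 15*(-10.5) + 65.0*0.0 + 34.5*0.0 = -157.5 + 0.0 + 0.0 = -157.5


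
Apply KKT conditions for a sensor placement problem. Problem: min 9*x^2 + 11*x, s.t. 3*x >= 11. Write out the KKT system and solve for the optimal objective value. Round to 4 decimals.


Step 1: Try lambda = 0 (constraint inactive).
x_unc = -11/(2*9) = -0.6111
Check: 3*-0.6111 = -1.8333 < 11 -- violated!
Step 2: Constraint must be active: 3*x = 11
x* = 11/3 = 3.6667 (rounded; the exact value 11/3 is used below)
lambda = (2*9*(11/3) + 11)/3 = 25.6667
Step 3: Compute optimal value.
f(x*) = 9*(11/3)^2 + 11*(11/3) = 161.3333


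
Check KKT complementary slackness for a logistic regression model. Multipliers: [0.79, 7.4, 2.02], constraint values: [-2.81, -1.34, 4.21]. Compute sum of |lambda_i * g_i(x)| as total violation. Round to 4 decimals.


KKT complementary slackness check:
lambda_1 * g_1 = 0.79 * -2.81 = -2.2199
lambda_2 * g_2 = 7.4 * -1.34 = -9.916
lambda_3 * g_3 = 2.02 * 4.21 = 8.5042
Total violation = 2.2199 + 9.916 + 8.5042 = 20.6401


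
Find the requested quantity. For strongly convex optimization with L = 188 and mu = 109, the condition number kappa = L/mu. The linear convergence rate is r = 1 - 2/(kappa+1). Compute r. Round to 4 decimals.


Step 1: Compute the condition number.
kappa = L/mu = 188/109 = 1.7248
Step 2: Compute the convergence rate.
r = 1 - 2/(kappa + 1) = 1 - 2*mu/(L + mu) = (L - mu)/(L + mu) = 79/297 = 0.266


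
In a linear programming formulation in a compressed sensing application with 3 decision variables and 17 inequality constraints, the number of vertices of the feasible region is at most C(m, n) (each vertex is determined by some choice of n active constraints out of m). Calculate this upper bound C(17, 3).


Each vertex corresponds to some choice of n active constraints out of m, so the number of vertices is at most C(m, n) = m! / (n!(m-n)!).
m = 17, n = 3
Numerator: 17 * 16 * 15
Denominator: 3! = 6
C(17, 3) = 680


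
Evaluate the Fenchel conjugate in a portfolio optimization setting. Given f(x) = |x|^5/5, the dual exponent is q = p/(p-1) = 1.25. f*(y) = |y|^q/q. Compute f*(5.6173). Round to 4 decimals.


The conjugate exponent q satisfies 1/p + 1/q = 1.
p = 5, so q = 5/(5 - 1) = 1.25
|y|^q = 5.6173^1.25 = 8.6479
f*(5.6173) = 8.6479 / 1.25 = 6.9183


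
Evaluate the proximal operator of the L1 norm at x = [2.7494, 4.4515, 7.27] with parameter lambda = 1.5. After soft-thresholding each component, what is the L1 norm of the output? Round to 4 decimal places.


Soft-thresholding with lambda = 1.5:
prox(2.7494) = sign(2.7494)*max(|2.7494| - 1.5, 0) = 1.2494
prox(4.4515) = sign(4.4515)*max(|4.4515| - 1.5, 0) = 2.9515
prox(7.27) = sign(7.27)*max(|7.27| - 1.5, 0) = 5.77
prox(x) = [1.2494, 2.9515, 5.77]
||prox(x)||_1 = 1.2494 + 2.9515 + 5.77 = 9.9709


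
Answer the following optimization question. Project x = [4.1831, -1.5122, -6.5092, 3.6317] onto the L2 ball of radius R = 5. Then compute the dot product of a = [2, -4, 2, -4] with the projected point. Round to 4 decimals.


Step 1: Compute ||x|| (intermediates to 6 decimals).
||x|| = sqrt(4.1831^2 + (-1.5122)^2 + (-6.5092)^2 + 3.6317^2) = 8.680092
Step 2: Project.
Since ||x|| > R, scale = R/||x|| = 5/8.680092 = 0.576031, proj(x) = scale * x
proj(x) = [2.409595, -0.871074, -3.749501, 2.091972]
Step 3: Dot product.
a^T * proj(x) = 2*2.409595 - 4*(-0.871074) + 2*(-3.749501) - 4*2.091972 = -7.5634


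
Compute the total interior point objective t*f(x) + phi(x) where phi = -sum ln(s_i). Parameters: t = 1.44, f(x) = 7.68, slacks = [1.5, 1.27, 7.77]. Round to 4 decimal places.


Step 1: Compute log-barrier.
ln values: [0.4055, 0.239, 2.0503]
phi = -(0.4055 + 0.239 + 2.0503) = -2.6948
Step 2: Compute augmented objective.
t*f(x) = 1.44*7.68 = 11.0592
Total = 11.0592 - 2.6948 = 8.3644


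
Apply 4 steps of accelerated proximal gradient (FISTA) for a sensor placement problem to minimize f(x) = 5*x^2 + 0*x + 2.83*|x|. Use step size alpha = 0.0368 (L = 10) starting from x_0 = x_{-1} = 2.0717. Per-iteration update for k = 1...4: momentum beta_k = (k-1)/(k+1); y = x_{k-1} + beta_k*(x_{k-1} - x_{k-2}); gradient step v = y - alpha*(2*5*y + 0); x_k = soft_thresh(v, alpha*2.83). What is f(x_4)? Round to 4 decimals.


FISTA on f(x) = 5*x^2 + 0*x + 2.83*|x|
L = 10, alpha = 0.0368
Iteration 1: beta = 0.0, y = 2.0717 + 0.0*(2.0717 - 2.0717) = 2.0717
  grad(y) = 20.717, v = y - alpha*grad = 1.3093
  prox(v) = soft_thresh(1.3093, 0.1041) = 1.2052
Iteration 2: beta = 0.3333, y = 1.2052 + 0.3333*(1.2052 - 2.0717) = 0.9163
  grad(y) = 9.1633, v = y - alpha*grad = 0.5791
  prox(v) = soft_thresh(0.5791, 0.1041) = 0.475
Iteration 3: beta = 0.5, y = 0.475 + 0.5*(0.475 - 1.2052) = 0.1099
  grad(y) = 1.0988, v = y - alpha*grad = 0.0694
  prox(v) = soft_thresh(0.0694, 0.1041) = 0.0
Iteration 4: beta = 0.6, y = 0.0 + 0.6*(0.0 - 0.475) = -0.285
  grad(y) = -2.8498, v = y - alpha*grad = -0.1801
  prox(v) = soft_thresh(-0.1801, 0.1041) = -0.076
f(x_4) = 5*(-0.076)^2 + 0*(-0.076) + 2.83*|-0.076| = 0.2438


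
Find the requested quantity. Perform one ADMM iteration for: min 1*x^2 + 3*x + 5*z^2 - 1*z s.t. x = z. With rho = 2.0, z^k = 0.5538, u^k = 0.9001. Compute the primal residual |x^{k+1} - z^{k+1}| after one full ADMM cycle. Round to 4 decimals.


ADMM iteration with rho = 2.0, z^k = 0.5538, u^k = 0.9001
Step 1: x-update.
Minimize 1*x^2 + 3*x + (2.0/2)*(x - 0.5538 + 0.9001)^2
FOC: (2*1 + 2.0)*x = -3 + 2.0*(0.5538 - 0.9001)
x^{k+1} = -0.9232
Step 2: z-update.
Minimize 5*z^2 - 1*z + (2.0/2)*(-0.9232 - z + 0.9001)^2
FOC: (2*5 + 2.0)*z = 1 + 2.0*(-0.9232 + 0.9001)
z^{k+1} = 0.0795
Step 3: u-update.
u^{k+1} = 0.9001 - 0.9232 - 0.0795 = -0.1025
Step 4: Primal residual = |-0.9232 - 0.0795| = 1.0026


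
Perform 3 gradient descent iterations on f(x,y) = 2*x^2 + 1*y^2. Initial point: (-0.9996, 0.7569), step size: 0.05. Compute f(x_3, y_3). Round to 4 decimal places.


Gradient descent on f(x,y) = 2*x^2 + 1*y^2.
Starting point: (-0.9996, 0.7569), alpha = 0.05
Step 1: grad_x = 2*2*-0.9996 = -3.9984, grad_y = 2*1*0.7569 = 1.5138
  x_1 = -0.9996 - 0.05*-3.9984 = -0.7997
  y_1 = 0.7569 - 0.05*1.5138 = 0.6812
Step 2: grad_x = 2*2*-0.7997 = -3.1987, grad_y = 2*1*0.6812 = 1.3624
  x_2 = -0.7997 - 0.05*-3.1987 = -0.6397
  y_2 = 0.6812 - 0.05*1.3624 = 0.6131
Step 3: grad_x = 2*2*-0.6397 = -2.559, grad_y = 2*1*0.6131 = 1.2262
  x_3 = -0.6397 - 0.05*-2.559 = -0.5118
  y_3 = 0.6131 - 0.05*1.2262 = 0.5518
f(-0.5118, 0.5518) = 2*(-0.5118)^2 + 1*0.5518^2 = 0.8283


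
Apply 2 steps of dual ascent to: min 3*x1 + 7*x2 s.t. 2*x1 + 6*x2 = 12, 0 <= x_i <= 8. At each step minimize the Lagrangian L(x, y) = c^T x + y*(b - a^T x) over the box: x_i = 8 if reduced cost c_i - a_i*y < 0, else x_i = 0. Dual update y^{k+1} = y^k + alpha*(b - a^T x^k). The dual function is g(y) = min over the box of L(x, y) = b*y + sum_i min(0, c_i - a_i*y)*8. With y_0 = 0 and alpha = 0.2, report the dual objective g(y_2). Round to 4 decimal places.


Dual ascent for LP: min 3*x1 + 7*x2, 2*x1 + 6*x2 = 12, 0 <= x_i <= 8
Step 1: y^k = 0.0, reduced costs: (3.0, 7.0)
  x^k = (0.0, 0.0), subgradient = b - a^T x = 12.0
  y^{k+1} = 0.0 + 0.2*12.0 = 2.4
Step 2: y^k = 2.4, reduced costs: (-1.8, -7.4)
  x^k = (8.0, 8.0), subgradient = b - a^T x = -52.0
  y^{k+1} = 2.4 + 0.2*-52.0 = -8.0
Dual objective at y_2 = -8.0: reduced costs (19.0, 55.0), box minimizer x = (0.0, 0.0)
g(y_2) = b*y + (c1 - a1*y)*x1 + (c2 - a2*y)*x2 = 12*(-8.0) + 19.0*0.0 + 55.0*0.0 = -96.0 + 0.0 + 0.0 = -96.0


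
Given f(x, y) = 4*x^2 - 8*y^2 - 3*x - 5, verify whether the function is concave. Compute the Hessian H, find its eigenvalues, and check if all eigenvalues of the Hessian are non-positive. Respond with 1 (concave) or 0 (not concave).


The Hessian of f(x,y) = 4*x^2 - 8*y^2 - 3*x - 5 is:
H = [[8, 0], [0, -16]]
Trace = 8 - 16 = -8
Determinant = 8*-16 - (0)^2 = -128
Discriminant = (-8)^2 - 4*-128 = 576.0
Eigenvalues: lambda_1 = -16.0, lambda_2 = 8.0
The function is not concave.

0


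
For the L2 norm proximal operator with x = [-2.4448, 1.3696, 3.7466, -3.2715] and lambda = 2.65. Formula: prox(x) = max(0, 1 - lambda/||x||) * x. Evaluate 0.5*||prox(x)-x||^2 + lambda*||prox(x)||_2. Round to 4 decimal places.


Step 1: Compute ||x||.
||x|| = 5.709
Step 2: Compute scaling factor.
scale = max(0, 1 - 2.65/5.709) = 0.5358
Step 3: prox(x) = [-1.31, 0.7339, 2.0075, -1.7529]
||prox(x)|| = 3.059
Step 4: Proximal objective.
0.5*||prox-x||^2 = 3.5113
lambda*||prox|| = 8.1064
Total = 11.6176
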